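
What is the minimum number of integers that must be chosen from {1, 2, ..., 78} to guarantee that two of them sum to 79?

40

Partition {1, …, 78} into 39 pairs: {1,78}, {2,77}, …, {39,40}.
Choosing 39 integers — say the integers 1 through 39 — takes one from each pair and avoids the property.
Choosing 40 forces two into the same pair by pigeonhole, and those sum to 79. So 40.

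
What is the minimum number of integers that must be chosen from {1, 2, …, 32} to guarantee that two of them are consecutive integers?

17

Partition {1, …, 32} into 16 pairs: {1,2}, {3,4}, …, {31,32}.
Choosing 16 integers — say the 16 even numbers 2, 4, …, 32 — takes one from each pair and avoids the property.
Choosing 17 forces two into the same pair by pigeonhole, and those are consecutive. So 17.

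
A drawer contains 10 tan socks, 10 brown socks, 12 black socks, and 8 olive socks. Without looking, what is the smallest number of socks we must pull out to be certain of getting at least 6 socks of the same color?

The worst case takes 5 socks of each color without reaching 6 of any: 4 × 5 = 20.
The next sock must bring some color to 6, so 20 + 1 = 21.

21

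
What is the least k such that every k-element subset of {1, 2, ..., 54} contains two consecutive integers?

Partition {1, …, 54} into 27 pairs: {1,2}, {3,4}, …, {53,54}.
Choosing 27 integers — say the 27 even numbers 2, 4, …, 54 — takes one from each pair and avoids the property.
Choosing 28 forces two into the same pair by pigeonhole, and those are consecutive. So 28.

28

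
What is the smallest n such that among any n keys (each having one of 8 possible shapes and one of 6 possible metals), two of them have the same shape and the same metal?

There are 8 × 6 = 48 (shape, metal) combinations acting as pigeonholes.
With 48 keys we could place one in each, avoiding any repeat.
One more forces some (shape, metal) pair to hold 2, so 48 + 1 = 49.

49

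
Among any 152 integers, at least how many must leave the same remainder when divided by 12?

If each of the 12 residue classes modulo 12 held at most 12, the total would be at most 12 × 12 = 144 < 152, a contradiction.
So at least one holds ⌈152/12⌉ = 13.

13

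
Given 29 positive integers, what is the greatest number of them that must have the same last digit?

There are 10 possible last digits, which serve as the pigeonholes.
If each of the 10 possible last digits held at most 2, the total would be at most 10 × 2 = 20 < 29, a contradiction.
So at least one holds ⌈29/10⌉ = 3.

3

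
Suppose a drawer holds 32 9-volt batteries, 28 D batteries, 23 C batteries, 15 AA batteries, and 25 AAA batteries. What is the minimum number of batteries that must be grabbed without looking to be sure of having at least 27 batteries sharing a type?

In the worst case we take at most 26 of each type, but all 23 C, all 15 AA, and all 25 AAA (fewer than 26), giving 26 + 26 + 23 + 15 + 25 = 115.
One more battery then forces some type to 27, so 115 + 1 = 116.

116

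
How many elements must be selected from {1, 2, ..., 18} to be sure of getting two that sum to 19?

Partition {1, …, 18} into 9 pairs: {1,18}, {2,17}, …, {9,10}.
Choosing 9 integers — say the integers 1 through 9 — takes one from each pair and avoids the property.
Choosing 10 forces two into the same pair by pigeonhole, and those sum to 19. So 10.

10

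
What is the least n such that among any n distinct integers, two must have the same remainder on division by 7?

8

Use the pigeonhole principle on residue classes: two integers differ by a multiple of 7 exactly when they share a remainder mod 7.
There are 7 residue classes mod 7, so 7 integers can all lie in distinct classes.
One more integer must repeat a residue, giving a difference divisible by 7. So n = 7 + 1 = 8.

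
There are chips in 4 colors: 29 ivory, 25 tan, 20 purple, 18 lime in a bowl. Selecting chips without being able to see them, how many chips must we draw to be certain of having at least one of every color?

75

The hardest color to obtain is lime: we could draw every other chip first — 92 − 18 = 74 chips — without a single lime one.
The next draw must be lime, so 74 + 1 = 75.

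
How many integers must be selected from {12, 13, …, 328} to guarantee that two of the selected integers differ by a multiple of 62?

63

Use the pigeonhole principle on residue classes: group the integers by remainder mod 62; there are 62 residue classes, each nonempty in this range.
Choosing one from each class (62 integers) avoids any shared remainder.
One more choice must repeat a class, so two differ by a multiple of 62. Hence 62 + 1 = 63.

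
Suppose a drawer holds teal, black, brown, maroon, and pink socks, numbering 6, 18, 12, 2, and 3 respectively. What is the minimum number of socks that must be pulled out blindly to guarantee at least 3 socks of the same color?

11

The worst case takes 2 socks of each color without reaching 3 of any: 5 × 2 = 10.
The next sock must bring some color to 3, so 10 + 1 = 11.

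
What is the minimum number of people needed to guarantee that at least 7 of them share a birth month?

There are 12 months of the year acting as pigeonholes.
With 12 × 6 = 72 people we could place exactly 6 in each, with no class reaching 7.
One more forces some class to hold 7, so 72 + 1 = 73.

73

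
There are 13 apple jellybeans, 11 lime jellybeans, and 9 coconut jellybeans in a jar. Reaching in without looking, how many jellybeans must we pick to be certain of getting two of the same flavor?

The worst case takes 1 jellybean of each flavor without reaching 2 of any: 3 × 1 = 3.
The next jellybean must bring some flavor to 2, so 3 + 1 = 4.

4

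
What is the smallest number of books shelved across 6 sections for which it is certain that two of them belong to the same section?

7

There are 6 sections acting as pigeonholes.
With 6 books we could place one in each, avoiding any repeat.
One more forces some class to hold 2, so 6 + 1 = 7.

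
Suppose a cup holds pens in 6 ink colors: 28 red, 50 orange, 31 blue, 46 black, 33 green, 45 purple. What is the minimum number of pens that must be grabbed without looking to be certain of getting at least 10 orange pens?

To avoid orange pens as long as possible, exhaust the other 5 ink colors first.
The worst case draws every non-orange pen first: 28 + 31 + 46 + 33 + 45 = 183.
The next 10 draws are then forced to be orange, giving 183 + 10 = 193.

193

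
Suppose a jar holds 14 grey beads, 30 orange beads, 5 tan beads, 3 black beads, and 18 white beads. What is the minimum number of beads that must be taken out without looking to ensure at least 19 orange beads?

59

The worst case draws every non-orange bead first: 14 + 5 + 3 + 18 = 40.
The next 19 draws are then forced to be orange, giving 40 + 19 = 59.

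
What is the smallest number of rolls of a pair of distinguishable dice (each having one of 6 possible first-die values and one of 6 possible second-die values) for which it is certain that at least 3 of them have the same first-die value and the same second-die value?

73

There are 6 × 6 = 36 (first-die value, second-die value) combinations acting as pigeonholes.
With 36 × 2 = 72 rolls of a pair of distinguishable dice we could place exactly 2 in each, with no (first-die value, second-die value) pair reaching 3.
One more forces some (first-die value, second-die value) pair to hold 3, so 72 + 1 = 73.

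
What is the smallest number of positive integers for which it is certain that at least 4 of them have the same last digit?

There are 10 possible last digits acting as pigeonholes.
With 10 × 3 = 30 positive integers we could place exactly 3 in each, with no class reaching 4.
One more forces some class to hold 4, so 30 + 1 = 31.

31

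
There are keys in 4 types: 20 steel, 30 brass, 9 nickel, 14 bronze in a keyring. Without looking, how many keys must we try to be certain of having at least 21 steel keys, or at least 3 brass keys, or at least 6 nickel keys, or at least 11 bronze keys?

The worst case stops just short of every target: 20 steel, 2 brass, 5 nickel, 10 bronze — 20 + 2 + 5 + 10 = 37 keys.
One more key must push some type to its target, so 37 + 1 = 38.

38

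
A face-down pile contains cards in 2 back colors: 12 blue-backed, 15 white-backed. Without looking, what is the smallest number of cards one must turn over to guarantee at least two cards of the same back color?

3

The worst case takes 1 card of each back color without reaching 2 of any: 2 × 1 = 2.
The next card must bring some back color to 2, so 2 + 1 = 3.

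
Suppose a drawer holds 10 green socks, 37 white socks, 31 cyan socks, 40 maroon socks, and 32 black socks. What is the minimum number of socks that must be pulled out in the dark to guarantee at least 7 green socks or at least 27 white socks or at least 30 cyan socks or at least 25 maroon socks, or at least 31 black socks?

The worst case stops just short of every target: 6 green, 26 white, 29 cyan, 24 maroon, 30 black — 6 + 26 + 29 + 24 + 30 = 115 socks.
One more sock must push some color to its target, so 115 + 1 = 116.

116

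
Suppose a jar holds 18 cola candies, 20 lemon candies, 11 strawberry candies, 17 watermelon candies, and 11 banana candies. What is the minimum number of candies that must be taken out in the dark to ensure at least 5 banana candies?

71

The worst case draws every non-banana candy first: 18 + 20 + 11 + 17 = 66.
The next 5 draws are then forced to be banana, giving 66 + 5 = 71.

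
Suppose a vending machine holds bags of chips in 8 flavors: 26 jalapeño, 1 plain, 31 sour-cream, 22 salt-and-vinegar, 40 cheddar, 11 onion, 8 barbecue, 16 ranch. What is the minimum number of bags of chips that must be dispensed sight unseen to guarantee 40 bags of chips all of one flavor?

155

Treat the 8 flavors as pigeonholes.
In the worst case we take at most 39 of each flavor, but all 26 jalapeño, all 1 plain, all 31 sour-cream, all 22 salt-and-vinegar, all 11 onion, all 8 barbecue, and all 16 ranch (fewer than 39), giving 26 + 1 + 31 + 22 + 39 + 11 + 8 + 16 = 154.
One more bag of chips then forces some flavor to 40, so 154 + 1 = 155.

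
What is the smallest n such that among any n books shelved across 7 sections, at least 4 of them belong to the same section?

There are 7 sections acting as pigeonholes.
With 7 × 3 = 21 books we could place exactly 3 in each, with no class reaching 4.
One more forces some class to hold 4, so 21 + 1 = 22.

22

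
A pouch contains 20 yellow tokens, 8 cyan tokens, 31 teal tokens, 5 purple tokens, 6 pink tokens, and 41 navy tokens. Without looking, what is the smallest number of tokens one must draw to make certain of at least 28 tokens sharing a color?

Treat the 6 colors as pigeonholes.
In the worst case we take at most 27 of each color, but all 20 yellow, all 8 cyan, all 5 purple, and all 6 pink (fewer than 27), giving 20 + 8 + 27 + 5 + 6 + 27 = 93.
One more token then forces some color to 28, so 93 + 1 = 94.

94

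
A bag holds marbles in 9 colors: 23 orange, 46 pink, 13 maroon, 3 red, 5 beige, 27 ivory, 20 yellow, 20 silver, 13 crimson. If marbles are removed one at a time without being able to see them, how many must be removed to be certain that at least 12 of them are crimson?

169

The worst case draws every non-crimson marble first: 23 + 46 + 13 + 3 + 5 + 27 + 20 + 20 = 157.
The next 12 draws are then forced to be crimson, giving 157 + 12 = 169.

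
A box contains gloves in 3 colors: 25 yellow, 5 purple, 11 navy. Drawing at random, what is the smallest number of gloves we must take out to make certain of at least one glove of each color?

The hardest color to obtain is purple: we could draw every other glove first — 41 − 5 = 36 gloves — without a single purple one.
The next draw must be purple, so 36 + 1 = 37.

37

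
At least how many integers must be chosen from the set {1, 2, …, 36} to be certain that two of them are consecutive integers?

19

Partition {1, …, 36} into 18 pairs: {1,2}, {3,4}, …, {35,36}.
Choosing 18 integers — say the 18 even numbers 2, 4, …, 36 — takes one from each pair and avoids the property.
Choosing 19 forces two into the same pair by pigeonhole, and those are consecutive. So 19.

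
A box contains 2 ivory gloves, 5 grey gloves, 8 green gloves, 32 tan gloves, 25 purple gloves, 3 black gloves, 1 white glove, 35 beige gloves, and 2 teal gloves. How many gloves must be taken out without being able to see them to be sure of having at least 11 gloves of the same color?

Treat the 9 colors as pigeonholes.
In the worst case we take at most 10 of each color, but all 2 ivory, all 5 grey, all 8 green, all 3 black, all 1 white, and all 2 teal (fewer than 10), giving 2 + 5 + 8 + 10 + 10 + 3 + 1 + 10 + 2 = 51.
One more glove then forces some color to 11, so 51 + 1 = 52.

52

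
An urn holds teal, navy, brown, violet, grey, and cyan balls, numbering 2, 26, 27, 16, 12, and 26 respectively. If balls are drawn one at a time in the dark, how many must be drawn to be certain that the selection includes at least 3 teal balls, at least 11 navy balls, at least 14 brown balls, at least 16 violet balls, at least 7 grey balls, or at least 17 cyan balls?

The worst case stops just short of every target: 2 teal, 10 navy, 13 brown, 15 violet, 6 grey, 16 cyan — 2 + 10 + 13 + 15 + 6 + 16 = 62 balls.
One more ball must push some color to its target, so 62 + 1 = 63.

63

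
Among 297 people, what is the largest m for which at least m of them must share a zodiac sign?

25

The 297 people fall into 12 zodiac signs.
If each of the 12 zodiac signs held at most 24, the total would be at most 12 × 24 = 288 < 297, a contradiction.
So at least one holds ⌈297/12⌉ = 25.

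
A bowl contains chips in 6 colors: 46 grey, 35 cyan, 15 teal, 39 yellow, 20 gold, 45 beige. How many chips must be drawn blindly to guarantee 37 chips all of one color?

179

Treat the 6 colors as pigeonholes.
In the worst case we take at most 36 of each color, but all 35 cyan, all 15 teal, and all 20 gold (fewer than 36), giving 36 + 35 + 15 + 36 + 20 + 36 = 178.
One more chip then forces some color to 37, so 178 + 1 = 179.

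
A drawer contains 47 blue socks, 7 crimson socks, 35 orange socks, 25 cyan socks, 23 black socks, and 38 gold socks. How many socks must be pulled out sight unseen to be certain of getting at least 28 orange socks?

168

The worst case draws every non-orange sock first: 47 + 7 + 25 + 23 + 38 = 140.
The next 28 draws are then forced to be orange, giving 140 + 28 = 168.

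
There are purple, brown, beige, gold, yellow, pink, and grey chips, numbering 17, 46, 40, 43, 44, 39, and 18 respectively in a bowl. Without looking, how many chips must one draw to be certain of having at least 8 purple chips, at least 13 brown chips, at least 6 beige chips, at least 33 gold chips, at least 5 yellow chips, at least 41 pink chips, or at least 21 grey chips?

118

The worst case stops just short of every target: 7 purple, 12 brown, 5 beige, 32 gold, 4 yellow, all 39 pink, all 18 grey — 7 + 12 + 5 + 32 + 4 + 39 + 18 = 117 chips.
One more chip must push some color to its target, so 117 + 1 = 118.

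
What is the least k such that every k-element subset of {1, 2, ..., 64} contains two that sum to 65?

Partition {1, …, 64} into 32 pairs: {1,64}, {2,63}, …, {32,33}.
Choosing 32 integers — say the integers 1 through 32 — takes one from each pair and avoids the property.
Choosing 33 forces two into the same pair by pigeonhole, and those sum to 65. So 33.

33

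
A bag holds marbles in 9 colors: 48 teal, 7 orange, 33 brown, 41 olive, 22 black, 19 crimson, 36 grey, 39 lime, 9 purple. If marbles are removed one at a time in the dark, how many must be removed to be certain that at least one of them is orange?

To avoid orange marbles as long as possible, exhaust the other 8 colors first.
The worst case draws every non-orange marble first: 48 + 33 + 41 + 22 + 19 + 36 + 39 + 9 = 247.
The next draw is then forced to be orange, giving 247 + 1 = 248.

248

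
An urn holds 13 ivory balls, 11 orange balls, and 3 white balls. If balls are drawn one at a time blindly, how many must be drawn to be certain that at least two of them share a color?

4

Treat the 3 colors as pigeonholes.
The worst case takes 1 ball of each color without reaching 2 of any: 3 × 1 = 3.
The next ball must bring some color to 2, so 3 + 1 = 4.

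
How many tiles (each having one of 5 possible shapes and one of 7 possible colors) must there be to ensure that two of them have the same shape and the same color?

There are 5 × 7 = 35 (shape, color) combinations acting as pigeonholes.
With 35 tiles we could place one in each, avoiding any repeat.
One more forces some (shape, color) pair to hold 2, so 35 + 1 = 36.

36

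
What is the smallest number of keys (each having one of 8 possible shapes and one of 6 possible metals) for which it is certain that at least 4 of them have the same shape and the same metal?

There are 8 × 6 = 48 (shape, metal) combinations acting as pigeonholes.
With 48 × 3 = 144 keys we could place exactly 3 in each, with no (shape, metal) pair reaching 4.
One more forces some (shape, metal) pair to hold 4, so 144 + 1 = 145.

145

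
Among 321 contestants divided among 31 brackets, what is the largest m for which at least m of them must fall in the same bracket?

The 321 contestants fall into 31 brackets.
If each of the 31 brackets held at most 10, the total would be at most 31 × 10 = 310 < 321, a contradiction.
So at least one holds ⌈321/31⌉ = 11.

11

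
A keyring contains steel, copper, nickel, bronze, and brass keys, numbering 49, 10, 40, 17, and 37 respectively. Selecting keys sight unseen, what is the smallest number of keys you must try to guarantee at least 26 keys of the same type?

Treat the 5 types as pigeonholes.
In the worst case we take at most 25 of each type, but all 10 copper and all 17 bronze (fewer than 25), giving 25 + 10 + 25 + 17 + 25 = 102.
One more key then forces some type to 26, so 102 + 1 = 103.

103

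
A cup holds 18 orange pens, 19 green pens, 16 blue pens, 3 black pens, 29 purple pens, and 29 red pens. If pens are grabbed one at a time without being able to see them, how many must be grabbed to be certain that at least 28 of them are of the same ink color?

In the worst case we take at most 27 of each ink color, but all 18 orange, all 19 green, all 16 blue, and all 3 black (fewer than 27), giving 18 + 19 + 16 + 3 + 27 + 27 = 110.
One more pen then forces some ink color to 28, so 110 + 1 = 111.

111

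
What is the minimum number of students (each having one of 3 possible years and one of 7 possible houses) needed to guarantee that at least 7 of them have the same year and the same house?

There are 3 × 7 = 21 (year, house) combinations acting as pigeonholes.
With 21 × 6 = 126 students we could place exactly 6 in each, with no (year, house) pair reaching 7.
One more forces some (year, house) pair to hold 7, so 126 + 1 = 127.

127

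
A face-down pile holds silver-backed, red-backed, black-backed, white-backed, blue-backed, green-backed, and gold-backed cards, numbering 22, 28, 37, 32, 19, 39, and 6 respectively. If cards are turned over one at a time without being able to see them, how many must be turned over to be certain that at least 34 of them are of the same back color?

174

In the worst case we take at most 33 of each back color, but all 22 silver-backed, all 28 red-backed, all 32 white-backed, all 19 blue-backed, and all 6 gold-backed (fewer than 33), giving 22 + 28 + 33 + 32 + 19 + 33 + 6 = 173.
One more card then forces some back color to 34, so 173 + 1 = 174.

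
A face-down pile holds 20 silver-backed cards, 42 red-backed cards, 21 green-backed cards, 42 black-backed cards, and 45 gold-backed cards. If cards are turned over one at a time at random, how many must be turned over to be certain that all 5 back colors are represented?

151

The hardest back color to obtain is silver-backed: we could draw every other card first — 170 − 20 = 150 cards — without a single silver-backed one.
The next draw must be silver-backed, so 150 + 1 = 151.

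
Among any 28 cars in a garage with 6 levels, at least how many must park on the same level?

5

If each of the 6 levels held at most 4, the total would be at most 6 × 4 = 24 < 28, a contradiction.
So at least one holds ⌈28/6⌉ = 5.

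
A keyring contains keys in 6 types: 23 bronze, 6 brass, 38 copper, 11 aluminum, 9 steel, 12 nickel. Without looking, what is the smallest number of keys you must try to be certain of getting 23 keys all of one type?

Treat the 6 types as pigeonholes.
In the worst case we take at most 22 of each type, but all 6 brass, all 11 aluminum, all 9 steel, and all 12 nickel (fewer than 22), giving 22 + 6 + 22 + 11 + 9 + 12 = 82.
One more key then forces some type to 23, so 82 + 1 = 83.

83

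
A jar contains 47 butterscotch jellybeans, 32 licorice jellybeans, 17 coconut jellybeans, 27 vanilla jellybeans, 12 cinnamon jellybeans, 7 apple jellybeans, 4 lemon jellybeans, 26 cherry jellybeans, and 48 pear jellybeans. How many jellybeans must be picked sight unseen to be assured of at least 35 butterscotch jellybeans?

208

The worst case draws every non-butterscotch jellybean first: 32 + 17 + 27 + 12 + 7 + 4 + 26 + 48 = 173.
The next 35 draws are then forced to be butterscotch, giving 173 + 35 = 208.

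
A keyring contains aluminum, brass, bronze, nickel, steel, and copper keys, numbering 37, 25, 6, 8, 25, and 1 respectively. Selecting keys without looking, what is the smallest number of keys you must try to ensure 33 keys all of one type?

98

In the worst case we take at most 32 of each type, but all 25 brass, all 6 bronze, all 8 nickel, all 25 steel, and all 1 copper (fewer than 32), giving 32 + 25 + 6 + 8 + 25 + 1 = 97.
One more key then forces some type to 33, so 97 + 1 = 98.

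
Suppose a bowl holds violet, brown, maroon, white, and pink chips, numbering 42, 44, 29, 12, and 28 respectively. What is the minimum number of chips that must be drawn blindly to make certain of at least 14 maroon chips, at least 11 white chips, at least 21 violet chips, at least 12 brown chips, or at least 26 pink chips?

The worst case stops just short of every target: 20 violet, 11 brown, 13 maroon, 10 white, 25 pink — 20 + 11 + 13 + 10 + 25 = 79 chips.
One more chip must push some color to its target, so 79 + 1 = 80.

80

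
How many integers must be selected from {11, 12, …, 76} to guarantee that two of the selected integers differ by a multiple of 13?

14

Group the integers by remainder mod 13; there are 13 residue classes, each nonempty in this range.
Choosing one from each class (13 integers) avoids any shared remainder.
One more choice must repeat a class, so two differ by a multiple of 13. Hence 13 + 1 = 14.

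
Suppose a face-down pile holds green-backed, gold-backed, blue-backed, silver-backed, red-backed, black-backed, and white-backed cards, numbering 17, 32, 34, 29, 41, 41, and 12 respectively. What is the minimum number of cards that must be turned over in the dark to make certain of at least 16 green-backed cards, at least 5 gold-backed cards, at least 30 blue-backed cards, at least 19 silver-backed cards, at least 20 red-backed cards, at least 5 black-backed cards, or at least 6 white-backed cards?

Each of the 7 back colors has its own threshold; avoid all of them simultaneously.
The worst case stops just short of every target: 15 green-backed, 4 gold-backed, 29 blue-backed, 18 silver-backed, 19 red-backed, 4 black-backed, 5 white-backed — 15 + 4 + 29 + 18 + 19 + 4 + 5 = 94 cards.
One more card must push some back color to its target, so 94 + 1 = 95.

95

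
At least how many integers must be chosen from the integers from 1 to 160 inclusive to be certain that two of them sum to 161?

81

Partition {1, …, 160} into 80 pairs: {1,160}, {2,159}, …, {80,81}.
Choosing 80 integers — say the integers 1 through 80 — takes one from each pair and avoids the property.
Choosing 81 forces two into the same pair by pigeonhole, and those sum to 161. So 81.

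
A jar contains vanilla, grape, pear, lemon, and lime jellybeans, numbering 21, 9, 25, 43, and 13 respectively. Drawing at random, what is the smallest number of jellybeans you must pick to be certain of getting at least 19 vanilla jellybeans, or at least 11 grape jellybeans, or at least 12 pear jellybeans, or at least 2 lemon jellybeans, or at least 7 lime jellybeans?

Each of the 5 flavors has its own threshold; avoid all of them simultaneously.
The worst case stops just short of every target: 18 vanilla, all 9 grape, 11 pear, 1 lemon, 6 lime — 18 + 9 + 11 + 1 + 6 = 45 jellybeans.
One more jellybean must push some flavor to its target, so 45 + 1 = 46.

46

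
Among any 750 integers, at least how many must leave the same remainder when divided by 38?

The 750 integers fall into 38 residue classes modulo 38.
If each of the 38 residue classes modulo 38 held at most 19, the total would be at most 38 × 19 = 722 < 750, a contradiction.
So at least one holds ⌈750/38⌉ = 20.

20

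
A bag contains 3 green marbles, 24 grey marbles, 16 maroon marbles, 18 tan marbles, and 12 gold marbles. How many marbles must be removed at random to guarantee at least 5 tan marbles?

The worst case draws every non-tan marble first: 3 + 24 + 16 + 12 = 55.
The next 5 draws are then forced to be tan, giving 55 + 5 = 60.

60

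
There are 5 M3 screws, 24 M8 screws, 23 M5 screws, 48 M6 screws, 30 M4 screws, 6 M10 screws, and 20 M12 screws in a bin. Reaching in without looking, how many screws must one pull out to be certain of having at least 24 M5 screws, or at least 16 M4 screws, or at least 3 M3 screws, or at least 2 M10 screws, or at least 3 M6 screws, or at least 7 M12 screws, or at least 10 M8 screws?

59

Each of the 7 sizes has its own threshold; avoid all of them simultaneously.
The worst case stops just short of every target: 2 M3, 9 M8, 23 M5, 2 M6, 15 M4, 1 M10, 6 M12 — 2 + 9 + 23 + 2 + 15 + 1 + 6 = 58 screws.
One more screw must push some size to its target, so 58 + 1 = 59.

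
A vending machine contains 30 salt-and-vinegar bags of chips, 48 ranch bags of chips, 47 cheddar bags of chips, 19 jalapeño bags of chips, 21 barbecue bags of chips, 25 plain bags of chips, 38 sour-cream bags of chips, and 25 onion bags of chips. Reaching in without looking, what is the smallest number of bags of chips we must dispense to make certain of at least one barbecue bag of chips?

233

The worst case draws every non-barbecue bag of chips first: 30 + 48 + 47 + 19 + 25 + 38 + 25 = 232.
The next draw is then forced to be barbecue, giving 232 + 1 = 233.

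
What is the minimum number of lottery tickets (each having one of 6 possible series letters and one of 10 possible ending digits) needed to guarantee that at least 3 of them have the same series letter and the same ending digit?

There are 6 × 10 = 60 (series letter, ending digit) combinations acting as pigeonholes.
With 60 × 2 = 120 lottery tickets we could place exactly 2 in each, with no (series letter, ending digit) pair reaching 3.
One more forces some (series letter, ending digit) pair to hold 3, so 120 + 1 = 121.

121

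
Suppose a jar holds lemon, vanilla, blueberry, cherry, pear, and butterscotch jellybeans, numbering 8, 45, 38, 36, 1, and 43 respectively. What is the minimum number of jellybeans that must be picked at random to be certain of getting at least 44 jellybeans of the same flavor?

170

In the worst case we take at most 43 of each flavor, but all 8 lemon, all 38 blueberry, all 36 cherry, and all 1 pear (fewer than 43), giving 8 + 43 + 38 + 36 + 1 + 43 = 169.
One more jellybean then forces some flavor to 44, so 169 + 1 = 170.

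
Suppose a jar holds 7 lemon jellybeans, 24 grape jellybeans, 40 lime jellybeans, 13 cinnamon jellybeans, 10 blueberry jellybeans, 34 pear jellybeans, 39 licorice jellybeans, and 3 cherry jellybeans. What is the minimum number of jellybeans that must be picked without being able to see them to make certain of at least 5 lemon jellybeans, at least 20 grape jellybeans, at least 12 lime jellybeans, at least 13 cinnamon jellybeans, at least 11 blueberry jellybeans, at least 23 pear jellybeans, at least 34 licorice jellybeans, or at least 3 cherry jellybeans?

114

The worst case stops just short of every target: 4 lemon, 19 grape, 11 lime, 12 cinnamon, 10 blueberry, 22 pear, 33 licorice, 2 cherry — 4 + 19 + 11 + 12 + 10 + 22 + 33 + 2 = 113 jellybeans.
One more jellybean must push some flavor to its target, so 113 + 1 = 114.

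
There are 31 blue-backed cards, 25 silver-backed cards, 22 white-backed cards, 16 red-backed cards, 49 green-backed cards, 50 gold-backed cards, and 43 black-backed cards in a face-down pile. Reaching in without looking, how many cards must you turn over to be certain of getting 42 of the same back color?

218

In the worst case we take at most 41 of each back color, but all 31 blue-backed, all 25 silver-backed, all 22 white-backed, and all 16 red-backed (fewer than 41), giving 31 + 25 + 22 + 16 + 41 + 41 + 41 = 217.
One more card then forces some back color to 42, so 217 + 1 = 218.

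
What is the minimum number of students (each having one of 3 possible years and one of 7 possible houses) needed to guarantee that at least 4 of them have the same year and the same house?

64

There are 3 × 7 = 21 (year, house) combinations acting as pigeonholes.
With 21 × 3 = 63 students we could place exactly 3 in each, with no (year, house) pair reaching 4.
One more forces some (year, house) pair to hold 4, so 63 + 1 = 64.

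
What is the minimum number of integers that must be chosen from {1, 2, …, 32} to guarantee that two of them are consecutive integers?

17

Partition {1, …, 32} into 16 pairs: {1,2}, {3,4}, …, {31,32}.
Choosing 16 integers — say the 16 even numbers 2, 4, …, 32 — takes one from each pair and avoids the property.
Choosing 17 forces two into the same pair by pigeonhole, and those are consecutive. So 17.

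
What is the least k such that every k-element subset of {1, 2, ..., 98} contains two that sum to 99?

Partition {1, …, 98} into 49 pairs: {1,98}, {2,97}, …, {49,50}.
Choosing 49 integers — say the integers 1 through 49 — takes one from each pair and avoids the property.
Choosing 50 forces two into the same pair by pigeonhole, and those sum to 99. So 50.

50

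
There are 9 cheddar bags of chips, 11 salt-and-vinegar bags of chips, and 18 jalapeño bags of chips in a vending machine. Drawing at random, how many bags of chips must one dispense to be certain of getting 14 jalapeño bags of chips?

To avoid jalapeño bags of chips as long as possible, exhaust the other 2 flavors first.
The worst case draws every non-jalapeño bag of chips first: 9 + 11 = 20.
The next 14 draws are then forced to be jalapeño, giving 20 + 14 = 34.

34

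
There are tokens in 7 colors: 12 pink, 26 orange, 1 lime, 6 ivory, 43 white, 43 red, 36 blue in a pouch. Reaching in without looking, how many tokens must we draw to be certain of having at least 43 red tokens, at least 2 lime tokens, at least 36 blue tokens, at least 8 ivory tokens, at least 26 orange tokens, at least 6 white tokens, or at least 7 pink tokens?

The worst case stops just short of every target: 6 pink, 25 orange, 1 lime, all 6 ivory, 5 white, 42 red, 35 blue — 6 + 25 + 1 + 6 + 5 + 42 + 35 = 120 tokens.
One more token must push some color to its target, so 120 + 1 = 121.

121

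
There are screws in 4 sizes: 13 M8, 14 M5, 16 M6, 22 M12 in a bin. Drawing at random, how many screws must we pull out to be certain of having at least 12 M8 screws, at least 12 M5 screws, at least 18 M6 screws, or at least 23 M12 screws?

61

The worst case stops just short of every target: 11 M8, 11 M5, all 16 M6, 22 M12 — 11 + 11 + 16 + 22 = 60 screws.
One more screw must push some size to its target, so 60 + 1 = 61.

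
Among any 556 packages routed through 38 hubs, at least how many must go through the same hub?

15

The 556 packages fall into 38 hubs.
If each of the 38 hubs held at most 14, the total would be at most 38 × 14 = 532 < 556, a contradiction.
So at least one holds ⌈556/38⌉ = 15.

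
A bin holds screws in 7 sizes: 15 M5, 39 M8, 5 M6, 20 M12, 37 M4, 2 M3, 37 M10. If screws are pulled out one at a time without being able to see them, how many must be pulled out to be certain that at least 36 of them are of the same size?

148

In the worst case we take at most 35 of each size, but all 15 M5, all 5 M6, all 20 M12, and all 2 M3 (fewer than 35), giving 15 + 35 + 5 + 20 + 35 + 2 + 35 = 147.
One more screw then forces some size to 36, so 147 + 1 = 148.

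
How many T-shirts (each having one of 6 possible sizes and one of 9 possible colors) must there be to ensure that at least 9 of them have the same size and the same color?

There are 6 × 9 = 54 (size, color) combinations acting as pigeonholes.
With 54 × 8 = 432 T-shirts we could place exactly 8 in each, with no (size, color) pair reaching 9.
One more forces some (size, color) pair to hold 9, so 432 + 1 = 433.

433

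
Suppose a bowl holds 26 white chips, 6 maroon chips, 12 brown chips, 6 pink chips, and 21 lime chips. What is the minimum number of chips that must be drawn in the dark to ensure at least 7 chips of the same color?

The worst case takes 6 chips of each color without reaching 7 of any: 5 × 6 = 30.
The next chip must bring some color to 7, so 30 + 1 = 31.

31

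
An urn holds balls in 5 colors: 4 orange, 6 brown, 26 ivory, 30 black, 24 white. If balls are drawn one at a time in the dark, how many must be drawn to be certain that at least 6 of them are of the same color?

In the worst case we take at most 5 of each color, but all 4 orange (fewer than 5), giving 4 + 5 + 5 + 5 + 5 = 24.
One more ball then forces some color to 6, so 24 + 1 = 25.

25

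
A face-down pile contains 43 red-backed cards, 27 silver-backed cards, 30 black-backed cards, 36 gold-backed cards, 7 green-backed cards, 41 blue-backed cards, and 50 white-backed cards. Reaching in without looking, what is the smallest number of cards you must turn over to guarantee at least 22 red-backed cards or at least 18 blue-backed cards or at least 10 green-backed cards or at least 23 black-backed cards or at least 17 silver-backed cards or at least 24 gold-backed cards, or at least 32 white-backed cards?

The worst case stops just short of every target: 21 red-backed, 16 silver-backed, 22 black-backed, 23 gold-backed, all 7 green-backed, 17 blue-backed, 31 white-backed — 21 + 16 + 22 + 23 + 7 + 17 + 31 = 137 cards.
One more card must push some back color to its target, so 137 + 1 = 138.

138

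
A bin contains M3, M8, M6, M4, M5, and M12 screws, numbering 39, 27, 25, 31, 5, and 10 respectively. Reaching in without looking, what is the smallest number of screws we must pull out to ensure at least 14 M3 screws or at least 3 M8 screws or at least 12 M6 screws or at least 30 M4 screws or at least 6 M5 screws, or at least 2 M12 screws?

The worst case stops just short of every target: 13 M3, 2 M8, 11 M6, 29 M4, 5 M5, 1 M12 — 13 + 2 + 11 + 29 + 5 + 1 = 61 screws.
One more screw must push some size to its target, so 61 + 1 = 62.

62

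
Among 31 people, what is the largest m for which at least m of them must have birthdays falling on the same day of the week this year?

There are 7 days of the week, which serve as the pigeonholes.
If each of the 7 days of the week held at most 4, the total would be at most 7 × 4 = 28 < 31, a contradiction.
So at least one holds ⌈31/7⌉ = 5.

5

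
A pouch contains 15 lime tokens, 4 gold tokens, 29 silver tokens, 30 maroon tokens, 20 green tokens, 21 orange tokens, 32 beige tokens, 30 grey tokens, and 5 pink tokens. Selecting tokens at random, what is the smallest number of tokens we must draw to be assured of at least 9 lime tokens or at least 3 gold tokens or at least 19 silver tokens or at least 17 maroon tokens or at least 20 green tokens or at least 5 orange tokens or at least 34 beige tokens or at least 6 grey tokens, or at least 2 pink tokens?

The worst case stops just short of every target: 8 lime, 2 gold, 18 silver, 16 maroon, 19 green, 4 orange, all 32 beige, 5 grey, 1 pink — 8 + 2 + 18 + 16 + 19 + 4 + 32 + 5 + 1 = 105 tokens.
One more token must push some color to its target, so 105 + 1 = 106.

106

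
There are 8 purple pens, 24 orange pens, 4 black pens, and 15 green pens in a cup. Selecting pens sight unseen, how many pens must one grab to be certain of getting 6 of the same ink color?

20

In the worst case we take at most 5 of each ink color, but all 4 black (fewer than 5), giving 5 + 5 + 4 + 5 = 19.
One more pen then forces some ink color to 6, so 19 + 1 = 20.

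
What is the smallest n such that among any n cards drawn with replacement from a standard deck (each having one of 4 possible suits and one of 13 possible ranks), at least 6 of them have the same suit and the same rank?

There are 4 × 13 = 52 (suit, rank) combinations acting as pigeonholes.
With 52 × 5 = 260 cards drawn with replacement from a standard deck we could place exactly 5 in each, with no (suit, rank) pair reaching 6.
One more forces some (suit, rank) pair to hold 6, so 260 + 1 = 261.

261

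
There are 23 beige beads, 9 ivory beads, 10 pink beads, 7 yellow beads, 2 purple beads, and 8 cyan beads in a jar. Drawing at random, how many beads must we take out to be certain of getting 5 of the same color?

In the worst case we take at most 4 of each color, but all 2 purple (fewer than 4), giving 4 + 4 + 4 + 4 + 2 + 4 = 22.
One more bead then forces some color to 5, so 22 + 1 = 23.

23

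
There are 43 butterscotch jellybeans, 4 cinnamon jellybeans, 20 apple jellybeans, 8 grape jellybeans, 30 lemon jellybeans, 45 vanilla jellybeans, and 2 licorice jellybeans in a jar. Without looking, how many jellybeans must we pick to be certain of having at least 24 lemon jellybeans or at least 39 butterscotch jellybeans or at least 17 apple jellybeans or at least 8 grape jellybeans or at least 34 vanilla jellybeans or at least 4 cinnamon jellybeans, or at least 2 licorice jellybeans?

122

The worst case stops just short of every target: 38 butterscotch, 3 cinnamon, 16 apple, 7 grape, 23 lemon, 33 vanilla, 1 licorice — 38 + 3 + 16 + 7 + 23 + 33 + 1 = 121 jellybeans.
One more jellybean must push some flavor to its target, so 121 + 1 = 122.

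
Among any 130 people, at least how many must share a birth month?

11

The 130 people fall into 12 months of the year.
If each of the 12 months of the year held at most 10, the total would be at most 12 × 10 = 120 < 130, a contradiction.
So at least one holds ⌈130/12⌉ = 11.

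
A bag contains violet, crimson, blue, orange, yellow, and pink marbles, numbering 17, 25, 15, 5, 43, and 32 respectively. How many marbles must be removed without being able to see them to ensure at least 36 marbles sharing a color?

Treat the 6 colors as pigeonholes.
In the worst case we take at most 35 of each color, but all 17 violet, all 25 crimson, all 15 blue, all 5 orange, and all 32 pink (fewer than 35), giving 17 + 25 + 15 + 5 + 35 + 32 = 129.
One more marble then forces some color to 36, so 129 + 1 = 130.

130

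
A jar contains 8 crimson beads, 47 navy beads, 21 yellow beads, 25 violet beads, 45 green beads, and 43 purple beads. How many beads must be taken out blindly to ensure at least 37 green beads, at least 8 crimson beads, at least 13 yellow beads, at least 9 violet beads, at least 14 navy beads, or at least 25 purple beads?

101

The worst case stops just short of every target: 7 crimson, 13 navy, 12 yellow, 8 violet, 36 green, 24 purple — 7 + 13 + 12 + 8 + 36 + 24 = 100 beads.
One more bead must push some color to its target, so 100 + 1 = 101.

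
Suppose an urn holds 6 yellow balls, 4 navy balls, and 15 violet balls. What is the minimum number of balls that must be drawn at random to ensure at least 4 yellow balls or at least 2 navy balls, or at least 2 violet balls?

6

Each of the 3 colors has its own threshold; avoid all of them simultaneously.
The worst case stops just short of every target: 3 yellow, 1 navy, 1 violet — 3 + 1 + 1 = 5 balls.
One more ball must push some color to its target, so 5 + 1 = 6.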